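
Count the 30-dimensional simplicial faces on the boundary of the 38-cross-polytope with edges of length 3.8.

Number of 30-faces = 2^(30+1) · C(38,30+1) = 2147483648 · 12620256 = 27101793393573888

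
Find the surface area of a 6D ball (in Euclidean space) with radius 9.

The surface area of an n-ball is 2π^(n/2) r^(n-1) / Γ(n/2). For n=6, r=9: 59049·π^3 ≈ 1.83089e+06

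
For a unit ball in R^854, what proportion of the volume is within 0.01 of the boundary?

Shell fraction = 1 - (1-0.01)^854 ≈ 0.999813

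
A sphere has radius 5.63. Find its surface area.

S = n·V_n(r)/r = 3·V_3(5.63)/5.63 (volume-to-surface relation), giving 4πr² = 4π·(5.63)² ≈ 398.315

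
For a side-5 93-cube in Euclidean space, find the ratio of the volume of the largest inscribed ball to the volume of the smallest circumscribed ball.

Volume scales as r^n, and r_in/r_out = 1/√93, giving (1/√93)^93 ≈ 2.92108e-92.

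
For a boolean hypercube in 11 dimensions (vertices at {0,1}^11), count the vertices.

Each vertex is a binary string of length 11, so there are 2^11 = 2048.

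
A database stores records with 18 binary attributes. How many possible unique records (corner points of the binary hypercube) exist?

Each vertex is a binary string of length 18, so there are 2^18 = 262144.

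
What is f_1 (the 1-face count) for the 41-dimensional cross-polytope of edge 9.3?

An n-cross-polytope has 2^(k+1)·C(n,k+1) k-faces. Here 2^2·C(41,2) = 4·820 = 3280.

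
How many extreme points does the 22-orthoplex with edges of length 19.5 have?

The vertices are ±e_1, ..., ±e_22, so there are 2·22 = 44.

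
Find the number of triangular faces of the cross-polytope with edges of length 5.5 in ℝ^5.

Each 2-face is the convex hull of 3 vertices, one chosen as ±e_i from each of 3 distinct axes: 2^3·C(5,3) = 80.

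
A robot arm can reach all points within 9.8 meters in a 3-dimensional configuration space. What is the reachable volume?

V_3(9.8) = π^(3/2) · (9.8)^3 / Γ(3/2 + 1) ≈ 3942.46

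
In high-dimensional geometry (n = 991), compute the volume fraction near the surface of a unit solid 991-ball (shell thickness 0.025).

1 - (1-0.025)^991 ≈ 1 - 1.269e-11 ≈ (100 - 1.27e-09)%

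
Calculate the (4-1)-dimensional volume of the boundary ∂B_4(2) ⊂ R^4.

|∂B_4(2)| = 16·π^2 ≈ 157.914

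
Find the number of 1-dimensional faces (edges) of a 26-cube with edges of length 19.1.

Each of the 2^26 = 67108864 vertices has degree 26; total edges = 26·2^26/2 = 872415232.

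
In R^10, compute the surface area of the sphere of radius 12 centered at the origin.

S = n·V_n(r)/r = 10·V_10(12)/12 (volume-to-surface relation), giving 429981696·π^5 ≈ 1.31583e+11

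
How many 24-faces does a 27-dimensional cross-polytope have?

f_24(27-orthoplex) = 2^25 · (27 choose 25) = 11777605632.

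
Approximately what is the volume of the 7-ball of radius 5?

The n-ball volume is π^(n/2)·r^n/Γ(n/2+1). With n=7, r=5: V = 250000·π^3/21 ≈ 369122.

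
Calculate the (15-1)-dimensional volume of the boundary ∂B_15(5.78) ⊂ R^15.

The surface area of an n-ball is 2π^(n/2) r^(n-1) / Γ(n/2). For n=15, r=5.78: 2.65773e+11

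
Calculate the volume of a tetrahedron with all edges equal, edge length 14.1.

Volume = (√2/12) · 14.1³ = 330.363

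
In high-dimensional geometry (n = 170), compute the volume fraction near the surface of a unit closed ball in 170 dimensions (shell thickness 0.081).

1 - (1-0.081)^170 ≈ 0.9999994197 ≈ 99.999942%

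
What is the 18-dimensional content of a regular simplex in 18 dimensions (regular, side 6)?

Volume = 6^18 · √(19/2^18) / 18! ≈ 0.000135048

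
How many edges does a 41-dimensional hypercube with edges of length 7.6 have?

The 41-cube has n·2^(n-1) = 41·2^40 = 41·1099511627776 = 45079976738816 edges.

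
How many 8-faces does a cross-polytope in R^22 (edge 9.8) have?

An n-cross-polytope has 2^(k+1)·C(n,k+1) k-faces. Here 2^9·C(22,9) = 512·497420 = 254679040.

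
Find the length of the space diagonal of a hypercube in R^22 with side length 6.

||(6,6,...,6)|| = √(22)·6 ≈ 28.1425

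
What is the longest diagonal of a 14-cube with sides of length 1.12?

The space diagonal of an n-cube of side s is s√n. Here 1.12·√14 ≈ 4.19066.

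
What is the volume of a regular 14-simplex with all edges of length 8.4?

V_14 = √(15) · 8.4^14 / (14! · 2^(14/2)) ≈ 3.0223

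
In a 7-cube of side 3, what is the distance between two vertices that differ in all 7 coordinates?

d = √(3² + 3² + ... + 3²) [7 terms] = √(7·3²) = 3√7 ≈ 7.93725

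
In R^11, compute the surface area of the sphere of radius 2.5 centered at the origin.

|∂B_11(2.5)| = 1953125·π^5/3024 ≈ 197650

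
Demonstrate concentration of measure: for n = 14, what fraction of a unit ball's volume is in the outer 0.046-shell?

1 - (1-0.046)^14 ≈ 0.482778 ≈ 48.28%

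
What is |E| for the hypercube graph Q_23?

Number of 1-faces = C(23,1)·2^(23-1) = 23·4194304 = 96468992.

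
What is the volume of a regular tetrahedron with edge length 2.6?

Volume = (√2/12) · 2.6³ = 2.07135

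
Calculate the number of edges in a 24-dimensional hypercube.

Each of the 2^24 = 16777216 vertices has degree 24; total edges = 24·2^24/2 = 201326592.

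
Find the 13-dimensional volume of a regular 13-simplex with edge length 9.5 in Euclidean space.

V = (9.5^13 / 13!) · √((13+1) / 2^13) ≈ 34.0797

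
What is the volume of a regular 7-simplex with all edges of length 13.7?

Volume = 13.7^7 · √(8/2^7) / 7! ≈ 4493.18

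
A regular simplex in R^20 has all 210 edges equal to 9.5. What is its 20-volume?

V = (9.5^20 / 20!) · √((20+1) / 2^20) ≈ 0.0659413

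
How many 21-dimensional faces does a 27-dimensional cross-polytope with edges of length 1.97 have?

An n-cross-polytope has 2^(k+1)·C(n,k+1) k-faces. Here 2^22·C(27,22) = 4194304·80730 = 338606161920.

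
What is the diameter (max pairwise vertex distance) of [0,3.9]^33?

||(3.9,3.9,...,3.9)|| = √(33)·3.9 ≈ 22.4038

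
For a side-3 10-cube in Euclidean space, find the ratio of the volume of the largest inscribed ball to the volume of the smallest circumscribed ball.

Volume scales as r^n, and r_in/r_out = 1/√10, giving (1/√10)^10 ≈ 1e-05.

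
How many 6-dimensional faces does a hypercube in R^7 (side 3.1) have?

f_6(7-cube) = (7 choose 6) · 2^1 = 14.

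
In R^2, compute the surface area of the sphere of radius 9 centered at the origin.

S = n·V_n(r)/r = 2·V_2(9)/9 (volume-to-surface relation), giving 2πr = 2π·9 ≈ 56.5487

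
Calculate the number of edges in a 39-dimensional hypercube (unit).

Number of 1-faces = C(39,1)·2^(39-1) = 39·274877906944 = 10720238370816.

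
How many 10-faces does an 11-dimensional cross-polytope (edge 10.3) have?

Number of 10-faces = 2^(10+1) · C(11,10+1) = 2048 · 1 = 2048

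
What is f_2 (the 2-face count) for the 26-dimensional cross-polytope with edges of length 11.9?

f_2(26-orthoplex) = 2^3 · (26 choose 3) = 20800.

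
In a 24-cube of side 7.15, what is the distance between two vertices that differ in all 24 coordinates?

d = √(7.15² + 7.15² + ... + 7.15²) [24 terms] = √(24·7.15²) = 7.15√24 ≈ 35.0277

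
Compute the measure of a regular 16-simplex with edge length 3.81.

For a regular n-simplex with edge a, V = (a^n / n!)·√((n+1)/2^n). With a=3.81, n=16: V ≈ 1.51763e-06.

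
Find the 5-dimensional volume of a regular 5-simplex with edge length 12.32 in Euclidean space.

V = (12.32^5 / 5!) · √((5+1) / 2^5) ≈ 1024.17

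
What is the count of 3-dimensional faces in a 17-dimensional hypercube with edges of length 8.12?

An n-cube has C(n,k)·2^(n-k) k-faces. Here C(17,3)·2^14 = 680·16384 = 11141120.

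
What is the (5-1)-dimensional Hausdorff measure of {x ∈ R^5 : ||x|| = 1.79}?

S_5(1.79) = 2·π^(5/2)·(1.79)^4 / Γ(5/2) ≈ 270.197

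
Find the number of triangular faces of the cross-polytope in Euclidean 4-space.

f_2(4-orthoplex) = 2^3 · (4 choose 3) = 32.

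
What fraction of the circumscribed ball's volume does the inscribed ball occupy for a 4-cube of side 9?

The radii are 9/2 and 9√4/2, so the volume ratio is (1/√4)^4 = 4^{-4/2} ≈ 0.0625.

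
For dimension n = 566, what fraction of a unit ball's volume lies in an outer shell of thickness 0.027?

1 - (1-0.027)^566 ≈ 0.999999813 ≈ 99.999981%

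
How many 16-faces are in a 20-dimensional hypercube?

f_16(20-cube) = (20 choose 16) · 2^4 = 77520.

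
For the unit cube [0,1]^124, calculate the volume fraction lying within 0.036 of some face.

The inner cube has side 1-2·0.036 = 0.928 and volume (0.928)^124 ≈ 9.461e-05, so the shell holds 0.999905 of the volume.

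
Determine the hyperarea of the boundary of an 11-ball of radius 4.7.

S_11(4.7) = 2·π^(11/2)·(4.7)^10 / Γ(11/2) ≈ 1.09012e+08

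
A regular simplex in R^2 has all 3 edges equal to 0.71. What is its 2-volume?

Area = (√3/4) · 0.71² = 0.218282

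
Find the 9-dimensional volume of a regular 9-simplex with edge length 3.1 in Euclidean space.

Volume = 3.1^9 · √(10/2^9) / 9! ≈ 0.0101826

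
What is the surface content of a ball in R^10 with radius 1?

S = n·V_n(r)/r = 10·V_10(1)/1 (volume-to-surface relation), giving π^5/12 ≈ 25.5016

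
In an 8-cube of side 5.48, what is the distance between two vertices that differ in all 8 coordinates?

The space diagonal of an n-cube of side s is s√n. Here 5.48·√8 ≈ 15.4998.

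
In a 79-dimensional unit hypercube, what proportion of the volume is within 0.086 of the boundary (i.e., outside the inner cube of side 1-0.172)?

The inner cube has side 1-2·0.086 = 0.828 and volume (0.828)^79 ≈ 3.345e-07, so the shell holds 0.9999996655 of the volume.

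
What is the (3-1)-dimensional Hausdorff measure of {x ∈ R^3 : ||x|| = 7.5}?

|∂B_3(7.5)| = 4πr² = 4π·(7.5)² ≈ 706.858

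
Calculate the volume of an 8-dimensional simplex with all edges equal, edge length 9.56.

For a regular n-simplex with edge a, V = (a^n / n!)·√((n+1)/2^n). With a=9.56, n=8: V ≈ 324.447.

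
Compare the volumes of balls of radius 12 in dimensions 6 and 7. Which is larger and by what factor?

V_6(12) ≈ 1.54307e+07, V_7(12) ≈ 1.69297e+08. The 7-ball is larger by a factor of 10.97.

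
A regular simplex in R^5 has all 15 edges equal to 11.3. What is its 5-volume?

Volume = 11.3^5 · √(6/2^5) / 5! ≈ 664.832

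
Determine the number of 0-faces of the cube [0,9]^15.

Choose 0 of 15 axes to span the face (C(15,0) = 1 way), then fix each of the remaining 15 coordinates at one of its two extreme values (2^15 = 32768 ways): 1·32768 = 32768.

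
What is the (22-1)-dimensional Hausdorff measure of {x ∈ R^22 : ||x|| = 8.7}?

The surface area of an n-ball is 2π^(n/2) r^(n-1) / Γ(n/2). For n=22, r=8.7: 8.70602e+18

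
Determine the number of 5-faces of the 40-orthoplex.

Number of 5-faces = 2^(5+1) · C(40,5+1) = 64 · 3838380 = 245656320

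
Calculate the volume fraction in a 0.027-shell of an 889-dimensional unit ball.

V(inner)/V(outer) = ((1-0.027)/1)^889 ≈ 2.706e-11, so the shell fraction is 1 - 2.706e-11.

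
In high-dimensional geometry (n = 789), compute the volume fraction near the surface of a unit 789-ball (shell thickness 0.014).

1 - (1-0.014)^789 ≈ 0.999985 ≈ 99.998525%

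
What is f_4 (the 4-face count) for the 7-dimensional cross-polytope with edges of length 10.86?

Each 4-face is the convex hull of 5 vertices, one chosen as ±e_i from each of 5 distinct axes: 2^5·C(7,5) = 672.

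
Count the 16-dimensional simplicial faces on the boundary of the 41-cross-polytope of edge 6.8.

Each 16-face is the convex hull of 17 vertices, one chosen as ±e_i from each of 17 distinct axes: 2^17·C(41,17) = 19868481021542400.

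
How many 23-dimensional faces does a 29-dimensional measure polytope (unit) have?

Choose 23 of 29 axes to span the face (C(29,23) = 475020 ways), then fix each of the remaining 6 coordinates at one of its two extreme values (2^6 = 64 ways): 475020·64 = 30401280.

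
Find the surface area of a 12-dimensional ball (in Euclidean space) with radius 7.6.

S = n·V_n(r)/r = 12·V_12(7.6)/7.6 (volume-to-surface relation), giving 7.82884e+10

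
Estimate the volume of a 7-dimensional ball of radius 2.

The n-ball volume is π^(n/2)·r^n/Γ(n/2+1). With n=7, r=2: V = 2048·π^3/105 ≈ 604.77.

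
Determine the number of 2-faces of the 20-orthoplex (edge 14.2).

f_2(20-orthoplex) = 2^3 · (20 choose 3) = 9120.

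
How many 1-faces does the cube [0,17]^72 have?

An n-cube has n·2^(n-1) edges. With n = 72: 72·2361183241434822606848 = 170005193383307227693056.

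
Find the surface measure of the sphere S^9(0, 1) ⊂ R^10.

The surface area of an n-ball is 2π^(n/2) r^(n-1) / Γ(n/2). For n=10, r=1: π^5/12 ≈ 25.5016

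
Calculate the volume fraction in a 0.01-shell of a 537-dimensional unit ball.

Shell fraction = 1 - (1-0.01)^537 ≈ 0.99547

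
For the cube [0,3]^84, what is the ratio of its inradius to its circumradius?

r_in = 3/2 (half the side); r_out = 3√84/2 (half the diagonal). Ratio = 1/√84 ≈ 0.109109.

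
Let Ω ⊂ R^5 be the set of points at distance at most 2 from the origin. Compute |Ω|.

V = 256·π^2/15 ≈ 168.441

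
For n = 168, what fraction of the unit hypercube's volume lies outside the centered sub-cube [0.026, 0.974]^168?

1 - (1 - 2·0.026)^168 = 1 - 0.948^168 ≈ 0.999873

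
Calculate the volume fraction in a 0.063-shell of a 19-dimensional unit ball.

Shell fraction = 1 - (1-0.063)^19 ≈ 0.709563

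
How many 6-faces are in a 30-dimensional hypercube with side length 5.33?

Choose 6 of 30 axes to span the face (C(30,6) = 593775 ways), then fix each of the remaining 24 coordinates at one of its two extreme values (2^24 = 16777216 ways): 593775·16777216 = 9961891430400.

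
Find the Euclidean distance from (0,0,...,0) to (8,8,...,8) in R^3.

The space diagonal of an n-cube of side s is s√n. Here 8·√3 ≈ 13.8564.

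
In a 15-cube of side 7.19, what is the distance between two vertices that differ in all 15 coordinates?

d = √(7.19² + 7.19² + ... + 7.19²) [15 terms] = √(15·7.19²) = 7.19√15 ≈ 27.8468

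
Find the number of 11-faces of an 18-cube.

Number of 11-faces = C(18,11) · 2^(18-11) = 31824 · 128 = 4073472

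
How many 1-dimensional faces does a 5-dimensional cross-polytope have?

Number of 1-faces = 2^(1+1) · C(5,1+1) = 4 · 10 = 40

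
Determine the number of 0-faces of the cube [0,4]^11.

f_0(11-cube) = (11 choose 0) · 2^11 = 2048.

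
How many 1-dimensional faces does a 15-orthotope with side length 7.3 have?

Number of 1-faces = C(15,1) · 2^(15-1) = 15 · 16384 = 245760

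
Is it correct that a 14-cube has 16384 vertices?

True. The 14-cube has 2^14 = 16384 vertices.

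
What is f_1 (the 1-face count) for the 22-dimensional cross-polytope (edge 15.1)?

Each 1-face is the convex hull of 2 vertices, one chosen as ±e_i from each of 2 distinct axes: 2^2·C(22,2) = 924.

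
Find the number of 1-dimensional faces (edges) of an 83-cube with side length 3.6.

The 83-cube has n·2^(n-1) = 83·2^82 = 83·4835703278458516698824704 = 401363372112056886002450432 edges.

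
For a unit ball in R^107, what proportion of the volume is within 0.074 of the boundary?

1 - (1-0.074)^107 ≈ 0.999732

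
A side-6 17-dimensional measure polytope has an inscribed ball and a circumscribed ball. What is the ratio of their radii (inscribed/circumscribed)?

Ratio = (s/2)/(s√17/2) = 17^(-1/2) ≈ 0.242536.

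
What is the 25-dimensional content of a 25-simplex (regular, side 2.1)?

V = (2.1^25 / 25!) · √((25+1) / 2^25) ≈ 6.44835e-21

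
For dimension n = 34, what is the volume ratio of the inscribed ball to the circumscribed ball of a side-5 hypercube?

Volume scales as r^n, and r_in/r_out = 1/√34, giving (1/√34)^34 ≈ 9.22271e-27.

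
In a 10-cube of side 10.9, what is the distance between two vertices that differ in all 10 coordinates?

||(10.9,10.9,...,10.9)|| = √(10)·10.9 ≈ 34.4688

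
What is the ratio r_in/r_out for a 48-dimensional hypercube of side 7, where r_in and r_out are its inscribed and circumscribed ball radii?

r_in = 7/2 (half the side); r_out = 7√48/2 (half the diagonal). Ratio = 1/√48 ≈ 0.144338.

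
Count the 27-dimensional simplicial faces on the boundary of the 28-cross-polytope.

An n-cross-polytope has 2^(k+1)·C(n,k+1) k-faces. Here 2^28·C(28,28) = 268435456·1 = 268435456.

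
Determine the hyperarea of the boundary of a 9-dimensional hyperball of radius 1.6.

|∂B_9(1.6)| ≈ 1275.03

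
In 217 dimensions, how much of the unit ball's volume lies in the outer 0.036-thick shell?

1 - (1-0.036)^217 ≈ 0.999649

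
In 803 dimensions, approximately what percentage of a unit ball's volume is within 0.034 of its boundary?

1 - (1-0.034)^803 ≈ 1 - 8.642e-13 ≈ (100 - 8.64e-11)%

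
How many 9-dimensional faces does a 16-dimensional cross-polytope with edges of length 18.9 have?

f_9(16-orthoplex) = 2^10 · (16 choose 10) = 8200192.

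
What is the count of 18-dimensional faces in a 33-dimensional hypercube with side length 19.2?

f_18(33-cube) = (33 choose 18) · 2^15 = 33985603829760.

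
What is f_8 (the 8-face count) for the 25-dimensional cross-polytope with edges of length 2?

An n-cross-polytope has 2^(k+1)·C(n,k+1) k-faces. Here 2^9·C(25,9) = 512·2042975 = 1046003200.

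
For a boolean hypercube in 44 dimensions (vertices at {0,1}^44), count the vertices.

An n-cube has 2^n vertices; for n = 44 that is 2^44 = 17592186044416.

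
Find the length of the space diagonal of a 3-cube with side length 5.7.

d = √(5.7² + 5.7² + ... + 5.7²) [3 terms] = √(3·5.7²) = 5.7√3 ≈ 9.87269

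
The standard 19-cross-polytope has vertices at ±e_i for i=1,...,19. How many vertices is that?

The 19-dimensional cross-polytope has 2n = 2·19 = 38 vertices.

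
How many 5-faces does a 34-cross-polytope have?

f_5(34-orthoplex) = 2^6 · (34 choose 6) = 86073856.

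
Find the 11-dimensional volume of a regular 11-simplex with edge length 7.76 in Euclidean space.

For a regular n-simplex with edge a, V = (a^n / n!)·√((n+1)/2^n). With a=7.76, n=11: V ≈ 11.7828.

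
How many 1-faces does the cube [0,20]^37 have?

Number of 1-faces = C(37,1)·2^(37-1) = 37·68719476736 = 2542620639232.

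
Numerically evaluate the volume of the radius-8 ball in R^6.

V = 131072·π^3/3 ≈ 1.35468e+06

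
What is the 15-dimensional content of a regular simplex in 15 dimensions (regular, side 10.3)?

For a regular n-simplex with edge a, V = (a^n / n!)·√((n+1)/2^n). With a=10.3, n=15: V ≈ 26.3265.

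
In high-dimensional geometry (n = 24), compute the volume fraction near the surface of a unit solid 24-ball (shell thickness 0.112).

1 - (1-0.112)^24 ≈ 0.942202 ≈ 94.22%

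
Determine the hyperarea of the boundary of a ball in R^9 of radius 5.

S_9(5) = 2·π^(9/2)·(5)^8 / Γ(9/2) = 2500000·π^4/21 ≈ 1.15963e+07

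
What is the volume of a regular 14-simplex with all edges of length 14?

For a regular n-simplex with edge a, V = (a^n / n!)·√((n+1)/2^n). With a=14, n=14: V ≈ 3856.74.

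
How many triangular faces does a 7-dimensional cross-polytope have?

f_2(7-orthoplex) = 2^3 · (7 choose 3) = 280.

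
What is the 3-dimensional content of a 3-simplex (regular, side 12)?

Volume = (√2/12) · 12³ = 203.647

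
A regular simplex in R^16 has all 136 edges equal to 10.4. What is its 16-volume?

Volume = 10.4^16 · √(17/2^16) / 16! ≈ 14.4178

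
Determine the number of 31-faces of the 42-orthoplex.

f_31(42-orthoplex) = 2^32 · (42 choose 32) = 6319799446964011008.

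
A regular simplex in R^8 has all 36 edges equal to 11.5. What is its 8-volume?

Volume = 11.5^8 · √(9/2^8) / 8! ≈ 1422.54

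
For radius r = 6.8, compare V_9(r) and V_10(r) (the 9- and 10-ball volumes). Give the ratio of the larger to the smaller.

V_9(6.8) ≈ 1.02541e+08, V_10(6.8) ≈ 5.39085e+08. The 10-ball is larger by a factor of 5.257.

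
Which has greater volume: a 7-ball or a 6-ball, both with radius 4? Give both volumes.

V_7(4) ≈ 77410.6. V_6(4) ≈ 21167. The 7-ball is larger.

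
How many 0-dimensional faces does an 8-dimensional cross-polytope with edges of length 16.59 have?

Each 0-face is the convex hull of 1 vertex, one chosen as ±e_i from each of 1 distinct axis: 2^1·C(8,1) = 16.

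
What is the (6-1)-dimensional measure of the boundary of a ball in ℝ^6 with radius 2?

|∂B_6(2)| = 32·π^3 ≈ 992.201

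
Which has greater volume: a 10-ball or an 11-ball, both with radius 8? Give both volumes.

V_10(8) ≈ 2.73822e+09. V_11(8) ≈ 1.61843e+10. The 11-ball is larger.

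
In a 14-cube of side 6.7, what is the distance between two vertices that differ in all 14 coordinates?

d = √(6.7² + 6.7² + ... + 6.7²) [14 terms] = √(14·6.7²) = 6.7√14 ≈ 25.0691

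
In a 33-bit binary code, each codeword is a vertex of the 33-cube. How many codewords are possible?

Each vertex is a binary string of length 33, so there are 2^33 = 8589934592.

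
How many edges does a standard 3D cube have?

The 3-cube has n·2^(n-1) = 3·2^2 = 3·4 = 12 edges.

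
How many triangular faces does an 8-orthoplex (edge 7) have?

Each 2-face is the convex hull of 3 vertices, one chosen as ±e_i from each of 3 distinct axes: 2^3·C(8,3) = 448.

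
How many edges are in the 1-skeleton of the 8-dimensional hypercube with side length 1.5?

Number of 1-faces = C(8,1)·2^(8-1) = 8·128 = 1024.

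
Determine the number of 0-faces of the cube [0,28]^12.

Choose 0 of 12 axes to span the face (C(12,0) = 1 way), then fix each of the remaining 12 coordinates at one of its two extreme values (2^12 = 4096 ways): 1·4096 = 4096.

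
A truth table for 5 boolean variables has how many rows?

The 5-cube has 2^5 = 32 vertices.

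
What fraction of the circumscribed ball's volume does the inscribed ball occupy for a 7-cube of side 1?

V_in / V_out = (r_in/r_out)^7 = (1/√7)^7 = 7^(-7/2) ≈ 0.00110194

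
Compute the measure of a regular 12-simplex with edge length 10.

Volume = 10^12 · √(13/2^12) / 12! ≈ 117.613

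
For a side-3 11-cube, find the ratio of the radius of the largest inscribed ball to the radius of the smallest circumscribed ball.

r_in = 3/2 (half the side); r_out = 3√11/2 (half the diagonal). Ratio = 1/√11 ≈ 0.301511.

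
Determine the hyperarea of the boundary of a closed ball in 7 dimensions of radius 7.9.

|∂B_7(7.9)| ≈ 8.03972e+06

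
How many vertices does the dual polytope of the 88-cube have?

Number of vertices = 2n = 176.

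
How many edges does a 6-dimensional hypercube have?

The 6-cube has n·2^(n-1) = 6·2^5 = 6·32 = 192 edges.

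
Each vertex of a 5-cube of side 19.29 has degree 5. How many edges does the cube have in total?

Each of the 2^5 = 32 vertices has degree 5; total edges = 5·2^5/2 = 80.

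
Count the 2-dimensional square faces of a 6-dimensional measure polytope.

An n-cube has C(n,k)·2^(n-k) k-faces. Here C(6,2)·2^4 = 15·16 = 240.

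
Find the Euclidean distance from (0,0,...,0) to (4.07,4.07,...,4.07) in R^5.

d = √(4.07² + 4.07² + ... + 4.07²) [5 terms] = √(5·4.07²) = 4.07√5 ≈ 9.1008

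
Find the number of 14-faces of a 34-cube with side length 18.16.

f_14(34-cube) = (34 choose 14) · 2^20 = 1459592248688640.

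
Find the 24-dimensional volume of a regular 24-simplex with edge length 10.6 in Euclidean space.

V = (10.6^24 / 24!) · √((24+1) / 2^24) ≈ 0.00796609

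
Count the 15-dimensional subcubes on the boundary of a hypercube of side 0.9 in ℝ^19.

An n-cube has C(n,k)·2^(n-k) k-faces. Here C(19,15)·2^4 = 3876·16 = 62016.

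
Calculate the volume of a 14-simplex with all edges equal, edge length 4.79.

V_14 = √(15) · 4.79^14 / (14! · 2^(14/2)) ≈ 0.00116178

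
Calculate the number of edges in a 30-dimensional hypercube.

An n-cube has n·2^(n-1) edges. With n = 30: 30·536870912 = 16106127360.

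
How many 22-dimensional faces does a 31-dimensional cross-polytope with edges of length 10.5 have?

An n-cross-polytope has 2^(k+1)·C(n,k+1) k-faces. Here 2^23·C(31,23) = 8388608·7888725 = 66175421644800.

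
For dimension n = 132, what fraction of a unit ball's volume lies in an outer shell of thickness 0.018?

1 - (1-0.018)^132 ≈ 0.909068 ≈ 90.91%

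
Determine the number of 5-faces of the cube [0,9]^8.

Choose 5 of 8 axes to span the face (C(8,5) = 56 ways), then fix each of the remaining 3 coordinates at one of its two extreme values (2^3 = 8 ways): 56·8 = 448.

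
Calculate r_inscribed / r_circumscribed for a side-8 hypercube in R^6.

For an n-cube of any side s, the inradius is s/2 and the circumradius is s√n/2, so the ratio is 1/√6 ≈ 0.408248.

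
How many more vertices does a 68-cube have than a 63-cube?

The 68-cube has 2^68 = 295147905179352825856 vertices. The 63-cube has 2^63 = 9223372036854775808 vertices. Difference: 295147905179352825856 - 9223372036854775808 = 285924533142498050048.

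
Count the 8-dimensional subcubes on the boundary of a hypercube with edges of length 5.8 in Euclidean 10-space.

f_8(10-cube) = (10 choose 8) · 2^2 = 180.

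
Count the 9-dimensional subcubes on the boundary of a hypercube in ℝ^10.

Number of 9-faces = C(10,9) · 2^(10-9) = 10 · 2 = 20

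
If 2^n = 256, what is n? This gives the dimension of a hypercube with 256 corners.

Since 2^n = 256, we have n = 8.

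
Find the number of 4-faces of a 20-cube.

Number of 4-faces = C(20,4) · 2^(20-4) = 4845 · 65536 = 317521920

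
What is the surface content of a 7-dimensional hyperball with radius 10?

|∂B_7(10)| = 3200000·π^3/3 ≈ 3.30734e+07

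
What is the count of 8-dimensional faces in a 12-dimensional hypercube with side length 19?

Number of 8-faces = C(12,8) · 2^(12-8) = 495 · 16 = 7920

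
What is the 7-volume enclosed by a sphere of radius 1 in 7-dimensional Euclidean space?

The n-ball volume is π^(n/2)·r^n/Γ(n/2+1). With n=7, r=1: V = 16·π^3/105 ≈ 4.72477.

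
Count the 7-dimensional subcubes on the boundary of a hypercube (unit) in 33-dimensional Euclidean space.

f_7(33-cube) = (33 choose 7) · 2^26 = 286692288233472.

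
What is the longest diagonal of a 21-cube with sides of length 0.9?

||(0.9,0.9,...,0.9)|| = √(21)·0.9 ≈ 4.12432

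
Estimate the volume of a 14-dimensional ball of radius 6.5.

V_14(6.5) = π^(14/2) · (6.5)^14 / Γ(14/2 + 1) = 3937376385699289·π^7/82575360 ≈ 1.44014e+11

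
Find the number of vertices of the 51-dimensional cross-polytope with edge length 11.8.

The 51-dimensional cross-polytope has 2n = 2·51 = 102 vertices.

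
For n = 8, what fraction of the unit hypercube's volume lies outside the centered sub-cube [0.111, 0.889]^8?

The inner cube has side 1-2·0.111 = 0.778 and volume (0.778)^8 ≈ 0.1342, so the shell holds 0.865774 of the volume.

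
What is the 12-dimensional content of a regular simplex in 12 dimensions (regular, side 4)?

V = (4^12 / 12!) · √((12+1) / 2^12) ≈ 0.00197322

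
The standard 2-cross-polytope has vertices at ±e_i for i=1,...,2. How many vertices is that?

The 2-dimensional cross-polytope has 2n = 2·2 = 4 vertices.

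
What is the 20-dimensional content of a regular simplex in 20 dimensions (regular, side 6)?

V = (6^20 / 20!) · √((20+1) / 2^20) ≈ 6.72528e-06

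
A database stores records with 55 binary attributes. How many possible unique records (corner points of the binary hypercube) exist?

The 55-cube has 2^55 = 36028797018963968 vertices.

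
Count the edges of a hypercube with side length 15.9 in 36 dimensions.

Number of 1-faces = C(36,1)·2^(36-1) = 36·34359738368 = 1236950581248.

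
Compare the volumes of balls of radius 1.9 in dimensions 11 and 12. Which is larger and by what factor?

V_11(1.9) ≈ 2194.8, V_12(1.9) ≈ 2955.36. The 12-ball is larger by a factor of 1.347.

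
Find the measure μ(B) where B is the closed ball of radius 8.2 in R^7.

The n-ball volume is π^(n/2)·r^n/Γ(n/2+1). With n=7, r=8.2: V ≈ 1.17782e+07.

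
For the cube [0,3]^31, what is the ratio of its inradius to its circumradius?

r_in / r_out = (3/2) / (3√31/2) = 1/√31 ≈ 0.179605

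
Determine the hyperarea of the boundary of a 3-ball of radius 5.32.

S_3(5.32) = 2·π^(3/2)·(5.32)^2 / Γ(3/2) = 4πr² = 4π·(5.32)² ≈ 355.658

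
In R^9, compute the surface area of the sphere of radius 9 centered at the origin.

|∂B_9(9)| = 459165024·π^4/35 ≈ 1.27791e+09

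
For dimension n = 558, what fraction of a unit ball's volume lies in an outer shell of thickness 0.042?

1 - (1-0.042)^558 ≈ 1 - 3.999e-11 ≈ (100 - 4e-09)%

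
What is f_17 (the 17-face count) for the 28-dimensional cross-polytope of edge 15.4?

An n-cross-polytope has 2^(k+1)·C(n,k+1) k-faces. Here 2^18·C(28,18) = 262144·13123110 = 3440144547840.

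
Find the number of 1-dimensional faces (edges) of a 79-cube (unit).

The 79-cube has n·2^(n-1) = 79·2^78 = 79·302231454903657293676544 = 23876284937388926200446976 edges.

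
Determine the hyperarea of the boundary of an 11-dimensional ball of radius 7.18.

S = n·V_n(r)/r = 11·V_11(7.18)/7.18 (volume-to-surface relation), giving 7.54644e+09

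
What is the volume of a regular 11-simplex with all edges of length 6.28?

V_11 = √(12) · 6.28^11 / (11! · 2^(11/2)) ≈ 1.14902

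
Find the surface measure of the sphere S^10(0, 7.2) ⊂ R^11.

The surface area of an n-ball is 2π^(n/2) r^(n-1) / Γ(n/2). For n=11, r=7.2: 7.7593e+09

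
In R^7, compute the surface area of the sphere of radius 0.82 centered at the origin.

S_7(0.82) = 2·π^(7/2)·(0.82)^6 / Γ(7/2) ≈ 10.0545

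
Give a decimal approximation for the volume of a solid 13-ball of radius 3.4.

Volume = π^{13/2}·(3.4)^13/Γ(15/2) ≈ 7.38869e+06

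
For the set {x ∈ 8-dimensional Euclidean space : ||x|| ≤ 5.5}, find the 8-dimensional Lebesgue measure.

V = 214358881·π^4/6144 ≈ 3.39852e+06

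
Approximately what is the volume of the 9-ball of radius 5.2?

The n-ball volume is π^(n/2)·r^n/Γ(n/2+1). With n=9, r=5.2: V ≈ 9.16954e+06.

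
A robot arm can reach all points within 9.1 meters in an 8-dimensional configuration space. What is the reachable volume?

V_8(9.1) = π^(8/2) · (9.1)^8 / Γ(8/2 + 1) ≈ 1.90862e+08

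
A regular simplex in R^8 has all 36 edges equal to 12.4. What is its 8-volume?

V = (12.4^8 / 8!) · √((8+1) / 2^8) ≈ 2599.29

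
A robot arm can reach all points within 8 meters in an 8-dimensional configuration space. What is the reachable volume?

V_8(8) = π^(8/2) · (8)^8 / Γ(8/2 + 1) = 2097152·π^4/3 ≈ 6.80939e+07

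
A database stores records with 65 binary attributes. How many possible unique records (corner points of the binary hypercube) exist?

Each vertex is a binary string of length 65, so there are 2^65 = 36893488147419103232.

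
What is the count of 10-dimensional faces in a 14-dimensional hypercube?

f_10(14-cube) = (14 choose 10) · 2^4 = 16016.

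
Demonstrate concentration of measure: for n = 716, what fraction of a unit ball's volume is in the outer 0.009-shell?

1 - (1-0.009)^716 ≈ 0.998456 ≈ 99.85%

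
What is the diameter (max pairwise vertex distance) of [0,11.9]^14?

The space diagonal of an n-cube of side s is s√n. Here 11.9·√14 ≈ 44.5257.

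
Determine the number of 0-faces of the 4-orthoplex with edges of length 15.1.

An n-cross-polytope has 2^(k+1)·C(n,k+1) k-faces. Here 2^1·C(4,1) = 2·4 = 8.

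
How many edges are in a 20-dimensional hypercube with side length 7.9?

An n-cube has C(n,k)·2^(n-k) k-faces. Here C(20,1)·2^19 = 20·524288 = 10485760.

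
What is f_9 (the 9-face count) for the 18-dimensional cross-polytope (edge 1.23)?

Each 9-face is the convex hull of 10 vertices, one chosen as ±e_i from each of 10 distinct axes: 2^10·C(18,10) = 44808192.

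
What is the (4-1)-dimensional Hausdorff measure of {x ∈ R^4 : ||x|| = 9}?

S_4(9) = 2·π^(4/2)·(9)^3 / Γ(4/2) = 1458·π^2 ≈ 14389.9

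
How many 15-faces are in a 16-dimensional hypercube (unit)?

Choose 15 of 16 axes to span the face (C(16,15) = 16 ways), then fix each of the remaining 1 coordinate at one of its two extreme values (2^1 = 2 ways): 16·2 = 32.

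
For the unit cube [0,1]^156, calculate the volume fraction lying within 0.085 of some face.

The inner cube has side 1-2·0.085 = 0.83 and volume (0.83)^156 ≈ 2.378e-13, so the shell holds 1 - 2.378e-13 of the volume.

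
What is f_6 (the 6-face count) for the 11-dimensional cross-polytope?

An n-cross-polytope has 2^(k+1)·C(n,k+1) k-faces. Here 2^7·C(11,7) = 128·330 = 42240.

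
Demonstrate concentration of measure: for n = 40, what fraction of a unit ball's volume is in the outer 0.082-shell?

1 - (1-0.082)^40 ≈ 0.967363 ≈ 96.74%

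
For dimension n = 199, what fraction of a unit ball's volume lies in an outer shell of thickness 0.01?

1 - (1-0.01)^199 ≈ 0.864667 ≈ 86.47%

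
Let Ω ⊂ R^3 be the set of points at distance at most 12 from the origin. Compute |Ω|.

V = 2304·π ≈ 7238.23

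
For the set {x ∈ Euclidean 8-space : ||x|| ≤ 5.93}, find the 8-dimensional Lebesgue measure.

The n-ball volume is π^(n/2)·r^n/Γ(n/2+1). With n=8, r=5.93: V ≈ 6.2062e+06.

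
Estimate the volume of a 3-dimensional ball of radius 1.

The n-ball volume is π^(n/2)·r^n/Γ(n/2+1). With n=3, r=1: V = 4·π/3 ≈ 4.18879.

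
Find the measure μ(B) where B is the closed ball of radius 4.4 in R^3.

V_3(4.4) = π^(3/2) · (4.4)^3 / Γ(3/2 + 1) ≈ 356.818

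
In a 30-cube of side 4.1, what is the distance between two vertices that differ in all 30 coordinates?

Diagonal = √30 · 4.1 ≈ 22.4566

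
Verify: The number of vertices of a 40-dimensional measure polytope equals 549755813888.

False. The 40-cube has 2^40 = 1099511627776 vertices.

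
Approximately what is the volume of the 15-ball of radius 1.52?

The n-ball volume is π^(n/2)·r^n/Γ(n/2+1). With n=15, r=1.52: V ≈ 203.744.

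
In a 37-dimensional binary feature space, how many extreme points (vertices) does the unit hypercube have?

The 37-cube has 2^37 = 137438953472 vertices.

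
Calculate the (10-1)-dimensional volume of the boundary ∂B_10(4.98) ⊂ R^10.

The surface area of an n-ball is 2π^(n/2) r^(n-1) / Γ(n/2). For n=10, r=4.98: 4.80432e+07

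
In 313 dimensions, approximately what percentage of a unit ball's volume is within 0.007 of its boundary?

1 - (1-0.007)^313 ≈ 0.889053 ≈ 88.91%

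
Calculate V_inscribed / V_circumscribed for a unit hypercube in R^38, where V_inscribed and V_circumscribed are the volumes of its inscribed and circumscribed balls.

The radii are 1/2 and 1√38/2, so the volume ratio is (1/√38)^38 = 38^{-38/2} ≈ 9.64077e-31.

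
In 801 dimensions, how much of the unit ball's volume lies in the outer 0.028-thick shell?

1 - (1-0.028)^801 ≈ 1 - 1.32e-10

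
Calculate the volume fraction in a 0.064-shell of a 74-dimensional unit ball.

1 - (1-0.064)^74 ≈ 0.992511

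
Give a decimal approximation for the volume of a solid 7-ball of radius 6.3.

The n-ball volume is π^(n/2)·r^n/Γ(n/2+1). With n=7, r=6.3: V ≈ 1.86108e+06.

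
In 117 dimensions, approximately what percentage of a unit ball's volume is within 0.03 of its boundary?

1 - (1-0.03)^117 ≈ 0.971667 ≈ 97.17%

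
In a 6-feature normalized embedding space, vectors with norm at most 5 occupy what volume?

Volume = π^{6/2}·(5)^6/Γ(4) = 15625·π^3/6 ≈ 80745.5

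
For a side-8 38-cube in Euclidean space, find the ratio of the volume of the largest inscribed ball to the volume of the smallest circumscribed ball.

V_in/V_out = n^(-n/2) = 38^(-38/2) ≈ 9.64077e-31.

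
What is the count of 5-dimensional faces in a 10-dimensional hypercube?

Choose 5 of 10 axes to span the face (C(10,5) = 252 ways), then fix each of the remaining 5 coordinates at one of its two extreme values (2^5 = 32 ways): 252·32 = 8064.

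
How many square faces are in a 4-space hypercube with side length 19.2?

Choose 2 of 4 axes to span the face (C(4,2) = 6 ways), then fix each of the remaining 2 coordinates at one of its two extreme values (2^2 = 4 ways): 6·4 = 24.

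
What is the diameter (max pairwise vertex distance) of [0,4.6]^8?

||(4.6,4.6,...,4.6)|| = √(8)·4.6 ≈ 13.0108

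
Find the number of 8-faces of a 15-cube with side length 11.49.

Choose 8 of 15 axes to span the face (C(15,8) = 6435 ways), then fix each of the remaining 7 coordinates at one of its two extreme values (2^7 = 128 ways): 6435·128 = 823680.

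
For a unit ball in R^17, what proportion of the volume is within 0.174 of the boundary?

V(inner)/V(outer) = ((1-0.174)/1)^17 ≈ 0.03878, so the shell fraction is 0.961215.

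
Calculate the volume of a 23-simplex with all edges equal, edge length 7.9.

For a regular n-simplex with edge a, V = (a^n / n!)·√((n+1)/2^n). With a=7.9, n=23: V ≈ 2.89194e-05.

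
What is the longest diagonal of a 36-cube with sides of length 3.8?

The space diagonal of an n-cube of side s is s√n. Here 3.8·√36 = 22.8.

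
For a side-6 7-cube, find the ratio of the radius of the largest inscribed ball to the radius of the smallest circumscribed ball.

r_in / r_out = (6/2) / (6√7/2) = 1/√7 ≈ 0.377964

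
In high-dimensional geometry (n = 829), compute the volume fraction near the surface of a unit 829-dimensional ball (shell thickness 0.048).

1 - (1-0.048)^829 ≈ 1 - 1.95e-18 ≈ 100.000000%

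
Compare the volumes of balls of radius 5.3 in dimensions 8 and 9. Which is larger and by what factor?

V_8(5.3) ≈ 2.52694e+06, V_9(5.3) ≈ 1.08843e+07. The 9-ball is larger by a factor of 4.307.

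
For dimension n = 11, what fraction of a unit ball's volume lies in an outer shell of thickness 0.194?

1 - (1-0.194)^11 ≈ 0.906742 ≈ 90.67%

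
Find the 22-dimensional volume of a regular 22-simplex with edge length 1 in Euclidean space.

For a regular n-simplex with edge a, V = (a^n / n!)·√((n+1)/2^n). With a=1, n=22: V ≈ 2.08337e-24.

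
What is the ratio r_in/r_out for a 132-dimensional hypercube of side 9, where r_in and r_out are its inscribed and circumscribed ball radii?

Ratio = (s/2)/(s√132/2) = 132^(-1/2) ≈ 0.0870388.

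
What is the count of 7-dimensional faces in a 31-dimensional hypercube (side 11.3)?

f_7(31-cube) = (31 choose 7) · 2^24 = 44116947763200.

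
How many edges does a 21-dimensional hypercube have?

The 21-cube has n·2^(n-1) = 21·2^20 = 21·1048576 = 22020096 edges.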